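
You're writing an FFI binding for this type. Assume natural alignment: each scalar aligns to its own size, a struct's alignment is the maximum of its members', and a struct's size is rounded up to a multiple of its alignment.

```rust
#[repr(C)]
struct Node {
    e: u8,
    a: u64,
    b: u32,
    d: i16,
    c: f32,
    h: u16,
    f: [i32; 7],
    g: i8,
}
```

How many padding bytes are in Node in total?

14

0..1  e  (1B, 1-aligned)
1..8  -- padding (7B)
8..16  a  (8B, 8-aligned)
16..20  b  (4B, 4-aligned)
20..22  d  (2B, 2-aligned)
22..24  -- padding (2B)
24..28  c  (4B, 4-aligned)
28..30  h  (2B, 2-aligned)
30..32  -- padding (2B)
32..60  f  (28B, 4-aligned)
60..61  g  (1B, 1-aligned)
61..64  -- tail padding (3B)
sizeof = 64, alignof = 8
data bytes 50, size 64 → padding 14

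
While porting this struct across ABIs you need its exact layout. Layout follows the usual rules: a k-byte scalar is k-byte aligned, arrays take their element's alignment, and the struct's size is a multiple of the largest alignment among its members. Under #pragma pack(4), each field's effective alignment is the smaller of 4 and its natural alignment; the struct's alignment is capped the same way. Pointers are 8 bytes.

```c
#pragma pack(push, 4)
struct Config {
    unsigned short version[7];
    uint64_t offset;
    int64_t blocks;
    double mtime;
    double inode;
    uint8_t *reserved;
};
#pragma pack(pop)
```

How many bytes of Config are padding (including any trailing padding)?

0..14  version  (14B, 2-aligned)
14..16  -- padding (2B)
16..24  offset  (8B, 4-aligned)
24..32  blocks  (8B, 4-aligned)
32..40  mtime  (8B, 4-aligned)
40..48  inode  (8B, 4-aligned)
48..56  reserved  (8B, 4-aligned)
sizeof = 56, alignof = 4
data bytes 54, size 56 → padding 2

2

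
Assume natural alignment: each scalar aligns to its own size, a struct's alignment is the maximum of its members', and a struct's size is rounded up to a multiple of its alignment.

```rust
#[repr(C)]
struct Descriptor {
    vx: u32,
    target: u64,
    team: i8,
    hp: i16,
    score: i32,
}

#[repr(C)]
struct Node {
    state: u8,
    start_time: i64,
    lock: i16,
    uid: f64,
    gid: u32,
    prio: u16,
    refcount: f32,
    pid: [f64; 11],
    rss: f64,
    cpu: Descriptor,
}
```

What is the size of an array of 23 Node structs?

3864

Descriptor: vx at 0 (size 4, align 4) → ends 4; pad 4 to align 8 for target; target at 8 (size 8, align 8) → ends 16; team at 16 (size 1, align 1) → ends 17; pad 1 to align 2 for hp; hp at 18 (size 2, align 2) → ends 20; score at 20 (size 4, align 4) → ends 24; total 24 bytes, alignment 8
state at 0 (size 1, align 1) → ends 1
pad 7 to align 8 for start_time
start_time at 8 (size 8, align 8) → ends 16
lock at 16 (size 2, align 2) → ends 18
pad 6 to align 8 for uid
uid at 24 (size 8, align 8) → ends 32
gid at 32 (size 4, align 4) → ends 36
prio at 36 (size 2, align 2) → ends 38
pad 2 to align 4 for refcount
refcount at 40 (size 4, align 4) → ends 44
pad 4 to align 8 for pid
pid at 48 (size 88, align 8) → ends 136
rss at 136 (size 8, align 8) → ends 144
cpu at 144 (size 24, align 8) → ends 168
total 168 bytes, alignment 8
array of 23: 23 × 168 = 3864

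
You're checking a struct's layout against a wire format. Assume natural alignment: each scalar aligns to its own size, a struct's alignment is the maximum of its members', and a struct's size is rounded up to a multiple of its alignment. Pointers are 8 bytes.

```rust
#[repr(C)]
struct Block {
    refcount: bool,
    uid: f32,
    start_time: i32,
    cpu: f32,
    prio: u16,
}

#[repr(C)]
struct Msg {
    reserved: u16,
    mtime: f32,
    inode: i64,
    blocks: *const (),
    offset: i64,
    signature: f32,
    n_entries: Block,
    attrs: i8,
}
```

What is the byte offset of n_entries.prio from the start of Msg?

Block: 0..1  refcount  (1B, 1-aligned); 1..4  -- padding (3B); 4..8  uid  (4B, 4-aligned); 8..12  start_time  (4B, 4-aligned); 12..16  cpu  (4B, 4-aligned); 16..18  prio  (2B, 2-aligned); 18..20  -- tail padding (2B); sizeof = 20, alignof = 4
0..2  reserved  (2B, 2-aligned)
2..4  -- padding (2B)
4..8  mtime  (4B, 4-aligned)
8..16  inode  (8B, 8-aligned)
16..24  blocks  (8B, 8-aligned)
24..32  offset  (8B, 8-aligned)
32..36  signature  (4B, 4-aligned)
36..56  n_entries  (20B, 4-aligned)
within Block: prio at 16
36 + 16 = 52

52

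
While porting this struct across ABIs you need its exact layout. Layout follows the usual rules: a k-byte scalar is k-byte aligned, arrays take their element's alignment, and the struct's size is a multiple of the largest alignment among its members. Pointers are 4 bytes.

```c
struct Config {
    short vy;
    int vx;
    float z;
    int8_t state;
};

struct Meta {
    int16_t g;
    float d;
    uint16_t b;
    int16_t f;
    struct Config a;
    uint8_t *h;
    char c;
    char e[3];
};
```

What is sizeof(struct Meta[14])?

504

Config: @0: vy [2B, align 2] → 2; +2 pad (align 4); @4: vx [4B, align 4] → 8; @8: z [4B, align 4] → 12; @12: state [1B, align 1] → 13; +3 tail pad (align 4); size 16, align 4
@0: g [2B, align 2] → 2
+2 pad (align 4)
@4: d [4B, align 4] → 8
@8: b [2B, align 2] → 10
@10: f [2B, align 2] → 12
@12: a [16B, align 4] → 28
@28: h [4B, align 4] → 32
@32: c [1B, align 1] → 33
@33: e [3B, align 1] → 36
size 36, align 4
array of 14: 14 × 36 = 504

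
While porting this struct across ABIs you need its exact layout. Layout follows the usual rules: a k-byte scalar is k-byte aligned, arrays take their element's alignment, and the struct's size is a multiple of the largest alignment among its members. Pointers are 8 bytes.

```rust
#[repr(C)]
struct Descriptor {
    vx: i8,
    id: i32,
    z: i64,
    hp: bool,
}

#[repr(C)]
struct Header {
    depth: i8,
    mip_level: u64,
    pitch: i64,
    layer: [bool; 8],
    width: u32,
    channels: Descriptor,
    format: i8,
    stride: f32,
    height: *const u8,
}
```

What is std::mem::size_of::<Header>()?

80

Descriptor: 0..1  vx  (1B, 1-aligned); 1..4  -- padding (3B); 4..8  id  (4B, 4-aligned); 8..16  z  (8B, 8-aligned); 16..17  hp  (1B, 1-aligned); 17..24  -- tail padding (7B); sizeof = 24, alignof = 8
0..1  depth  (1B, 1-aligned)
1..8  -- padding (7B)
8..16  mip_level  (8B, 8-aligned)
16..24  pitch  (8B, 8-aligned)
24..32  layer  (8B, 1-aligned)
32..36  width  (4B, 4-aligned)
36..40  -- padding (4B)
40..64  channels  (24B, 8-aligned)
64..65  format  (1B, 1-aligned)
65..68  -- padding (3B)
68..72  stride  (4B, 4-aligned)
72..80  height  (8B, 8-aligned)
sizeof = 80, alignof = 8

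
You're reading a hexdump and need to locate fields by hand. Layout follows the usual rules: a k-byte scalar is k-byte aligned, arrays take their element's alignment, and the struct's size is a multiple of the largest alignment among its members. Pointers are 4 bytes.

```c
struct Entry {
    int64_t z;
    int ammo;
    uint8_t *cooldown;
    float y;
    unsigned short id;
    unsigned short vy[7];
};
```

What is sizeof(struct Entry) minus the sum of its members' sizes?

@0: z [8B, align 8] → 8
@8: ammo [4B, align 4] → 12
@12: cooldown [4B, align 4] → 16
@16: y [4B, align 4] → 20
@20: id [2B, align 2] → 22
@22: vy [14B, align 2] → 36
+4 tail pad (align 8)
size 40, align 8
data bytes 36, size 40 → padding 4

4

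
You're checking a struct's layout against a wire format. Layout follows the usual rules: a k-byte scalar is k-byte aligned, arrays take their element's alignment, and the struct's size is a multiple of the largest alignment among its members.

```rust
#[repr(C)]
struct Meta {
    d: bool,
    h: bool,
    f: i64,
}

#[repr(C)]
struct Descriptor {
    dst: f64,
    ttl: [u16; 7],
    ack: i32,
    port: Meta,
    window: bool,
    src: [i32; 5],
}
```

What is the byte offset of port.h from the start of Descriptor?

33

Meta: d at 0 (size 1, align 1) → ends 1; h at 1 (size 1, align 1) → ends 2; pad 6 to align 8 for f; f at 8 (size 8, align 8) → ends 16; total 16 bytes, alignment 8
dst at 0 (size 8, align 8) → ends 8
ttl at 8 (size 14, align 2) → ends 22
pad 2 to align 4 for ack
ack at 24 (size 4, align 4) → ends 28
pad 4 to align 8 for port
port at 32 (size 16, align 8) → ends 48
within Meta: h at 1
32 + 1 = 33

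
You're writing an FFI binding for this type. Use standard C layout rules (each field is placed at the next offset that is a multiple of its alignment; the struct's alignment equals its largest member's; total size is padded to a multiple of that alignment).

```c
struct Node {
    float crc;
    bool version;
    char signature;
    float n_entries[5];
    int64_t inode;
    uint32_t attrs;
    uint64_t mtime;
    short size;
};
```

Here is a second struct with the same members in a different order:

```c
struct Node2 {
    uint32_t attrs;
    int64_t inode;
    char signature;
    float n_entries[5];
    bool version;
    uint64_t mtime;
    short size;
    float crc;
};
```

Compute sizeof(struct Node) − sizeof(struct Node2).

0..4  crc  (4B, 4-aligned)
4..5  version  (1B, 1-aligned)
5..6  signature  (1B, 1-aligned)
6..8  -- padding (2B)
8..28  n_entries  (20B, 4-aligned)
28..32  -- padding (4B)
32..40  inode  (8B, 8-aligned)
40..44  attrs  (4B, 4-aligned)
44..48  -- padding (4B)
48..56  mtime  (8B, 8-aligned)
56..58  size  (2B, 2-aligned)
58..64  -- tail padding (6B)
sizeof = 64, alignof = 8
— Node2 —
0..4  attrs  (4B, 4-aligned)
4..8  -- padding (4B)
8..16  inode  (8B, 8-aligned)
16..17  signature  (1B, 1-aligned)
17..20  -- padding (3B)
20..40  n_entries  (20B, 4-aligned)
40..41  version  (1B, 1-aligned)
41..48  -- padding (7B)
48..56  mtime  (8B, 8-aligned)
56..58  size  (2B, 2-aligned)
58..60  -- padding (2B)
60..64  crc  (4B, 4-aligned)
sizeof = 64, alignof = 8
64 − 64 = 0

0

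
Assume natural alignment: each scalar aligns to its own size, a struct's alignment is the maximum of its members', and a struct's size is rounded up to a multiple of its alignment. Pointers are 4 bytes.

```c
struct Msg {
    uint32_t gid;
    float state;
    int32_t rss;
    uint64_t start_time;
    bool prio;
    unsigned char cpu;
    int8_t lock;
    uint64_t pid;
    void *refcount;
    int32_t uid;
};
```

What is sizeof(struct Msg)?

48

@0: gid [4B, align 4] → 4
@4: state [4B, align 4] → 8
@8: rss [4B, align 4] → 12
+4 pad (align 8)
@16: start_time [8B, align 8] → 24
@24: prio [1B, align 1] → 25
@25: cpu [1B, align 1] → 26
@26: lock [1B, align 1] → 27
+5 pad (align 8)
@32: pid [8B, align 8] → 40
@40: refcount [4B, align 4] → 44
@44: uid [4B, align 4] → 48
size 48, align 8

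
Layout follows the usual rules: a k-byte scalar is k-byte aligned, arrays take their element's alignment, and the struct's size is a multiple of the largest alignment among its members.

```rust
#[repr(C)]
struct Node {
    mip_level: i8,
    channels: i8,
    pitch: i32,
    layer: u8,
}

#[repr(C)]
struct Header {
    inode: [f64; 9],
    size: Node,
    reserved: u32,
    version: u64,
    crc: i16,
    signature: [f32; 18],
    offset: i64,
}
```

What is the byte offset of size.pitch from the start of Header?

Node: @0: mip_level [1B, align 1] → 1; @1: channels [1B, align 1] → 2; +2 pad (align 4); @4: pitch [4B, align 4] → 8; @8: layer [1B, align 1] → 9; +3 tail pad (align 4); size 12, align 4
@0: inode [72B, align 8] → 72
@72: size [12B, align 4] → 84
within Node: pitch at 4
72 + 4 = 76

76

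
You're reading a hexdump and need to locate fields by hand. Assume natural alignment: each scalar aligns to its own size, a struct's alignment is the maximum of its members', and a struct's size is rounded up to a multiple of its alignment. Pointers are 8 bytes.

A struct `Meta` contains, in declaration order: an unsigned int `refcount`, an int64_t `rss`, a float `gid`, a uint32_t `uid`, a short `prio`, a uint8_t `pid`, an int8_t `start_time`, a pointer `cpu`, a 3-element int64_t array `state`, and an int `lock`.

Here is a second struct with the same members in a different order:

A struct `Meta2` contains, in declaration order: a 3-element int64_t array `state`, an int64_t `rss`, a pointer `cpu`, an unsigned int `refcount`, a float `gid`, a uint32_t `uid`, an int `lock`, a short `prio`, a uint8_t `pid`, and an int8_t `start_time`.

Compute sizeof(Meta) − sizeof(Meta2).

refcount at 0 (size 4, align 4) → ends 4
pad 4 to align 8 for rss
rss at 8 (size 8, align 8) → ends 16
gid at 16 (size 4, align 4) → ends 20
uid at 20 (size 4, align 4) → ends 24
prio at 24 (size 2, align 2) → ends 26
pid at 26 (size 1, align 1) → ends 27
start_time at 27 (size 1, align 1) → ends 28
pad 4 to align 8 for cpu
cpu at 32 (size 8, align 8) → ends 40
state at 40 (size 24, align 8) → ends 64
lock at 64 (size 4, align 4) → ends 68
tail pad 4 to reach multiple of 8
total 72 bytes, alignment 8
— Meta2 —
state at 0 (size 24, align 8) → ends 24
rss at 24 (size 8, align 8) → ends 32
cpu at 32 (size 8, align 8) → ends 40
refcount at 40 (size 4, align 4) → ends 44
gid at 44 (size 4, align 4) → ends 48
uid at 48 (size 4, align 4) → ends 52
lock at 52 (size 4, align 4) → ends 56
prio at 56 (size 2, align 2) → ends 58
pid at 58 (size 1, align 1) → ends 59
start_time at 59 (size 1, align 1) → ends 60
tail pad 4 to reach multiple of 8
total 64 bytes, alignment 8
72 − 64 = 8

8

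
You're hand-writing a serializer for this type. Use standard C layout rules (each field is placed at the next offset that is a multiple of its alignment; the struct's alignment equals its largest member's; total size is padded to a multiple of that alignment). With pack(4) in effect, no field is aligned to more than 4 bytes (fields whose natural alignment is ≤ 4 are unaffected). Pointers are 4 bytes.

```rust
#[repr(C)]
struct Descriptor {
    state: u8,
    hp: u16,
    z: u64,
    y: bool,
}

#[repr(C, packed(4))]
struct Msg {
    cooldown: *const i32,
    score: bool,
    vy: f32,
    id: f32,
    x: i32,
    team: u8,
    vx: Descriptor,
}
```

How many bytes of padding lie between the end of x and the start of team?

Descriptor: state at 0 (size 1, align 1) → ends 1; pad 1 to align 2 for hp; hp at 2 (size 2, align 2) → ends 4; pad 4 to align 8 for z; z at 8 (size 8, align 8) → ends 16; y at 16 (size 1, align 1) → ends 17; tail pad 7 to reach multiple of 8; total 24 bytes, alignment 8
cooldown at 0 (size 4, align 4) → ends 4
score at 4 (size 1, align 1) → ends 5
pad 3 to align 4 for vy
vy at 8 (size 4, align 4) → ends 12
id at 12 (size 4, align 4) → ends 16
x at 16 (size 4, align 4) → ends 20
team at 20 (size 1, align 1) → ends 21

0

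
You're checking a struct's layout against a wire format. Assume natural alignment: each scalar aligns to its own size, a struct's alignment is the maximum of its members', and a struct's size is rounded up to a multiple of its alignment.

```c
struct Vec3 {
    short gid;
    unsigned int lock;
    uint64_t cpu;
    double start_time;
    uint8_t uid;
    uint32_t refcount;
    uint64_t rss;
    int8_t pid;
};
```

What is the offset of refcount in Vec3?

@0: gid [2B, align 2] → 2
+2 pad (align 4)
@4: lock [4B, align 4] → 8
@8: cpu [8B, align 8] → 16
@16: start_time [8B, align 8] → 24
@24: uid [1B, align 1] → 25
+3 pad (align 4)
@28: refcount [4B, align 4] → 32

28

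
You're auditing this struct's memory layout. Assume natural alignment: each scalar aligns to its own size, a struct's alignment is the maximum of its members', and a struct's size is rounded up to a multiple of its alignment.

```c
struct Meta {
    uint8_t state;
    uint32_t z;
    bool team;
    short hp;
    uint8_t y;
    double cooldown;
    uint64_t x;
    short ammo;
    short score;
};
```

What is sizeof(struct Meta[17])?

@0: state [1B, align 1] → 1
+3 pad (align 4)
@4: z [4B, align 4] → 8
@8: team [1B, align 1] → 9
+1 pad (align 2)
@10: hp [2B, align 2] → 12
@12: y [1B, align 1] → 13
+3 pad (align 8)
@16: cooldown [8B, align 8] → 24
@24: x [8B, align 8] → 32
@32: ammo [2B, align 2] → 34
@34: score [2B, align 2] → 36
+4 tail pad (align 8)
size 40, align 8
array of 17: 17 × 40 = 680

680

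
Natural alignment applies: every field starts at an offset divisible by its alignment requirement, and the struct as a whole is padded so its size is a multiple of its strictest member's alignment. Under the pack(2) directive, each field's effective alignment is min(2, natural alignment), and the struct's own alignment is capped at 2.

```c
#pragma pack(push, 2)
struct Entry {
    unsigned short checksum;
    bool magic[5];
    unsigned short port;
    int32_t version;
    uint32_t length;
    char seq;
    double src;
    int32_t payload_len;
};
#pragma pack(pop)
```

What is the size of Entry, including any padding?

32 bytes

0..2  checksum  (2B, 2-aligned)
2..7  magic  (5B, 1-aligned)
7..8  -- padding (1B)
8..10  port  (2B, 2-aligned)
10..14  version  (4B, 2-aligned)
14..18  length  (4B, 2-aligned)
18..19  seq  (1B, 1-aligned)
19..20  -- padding (1B)
20..28  src  (8B, 2-aligned)
28..32  payload_len  (4B, 2-aligned)
sizeof = 32, alignof = 2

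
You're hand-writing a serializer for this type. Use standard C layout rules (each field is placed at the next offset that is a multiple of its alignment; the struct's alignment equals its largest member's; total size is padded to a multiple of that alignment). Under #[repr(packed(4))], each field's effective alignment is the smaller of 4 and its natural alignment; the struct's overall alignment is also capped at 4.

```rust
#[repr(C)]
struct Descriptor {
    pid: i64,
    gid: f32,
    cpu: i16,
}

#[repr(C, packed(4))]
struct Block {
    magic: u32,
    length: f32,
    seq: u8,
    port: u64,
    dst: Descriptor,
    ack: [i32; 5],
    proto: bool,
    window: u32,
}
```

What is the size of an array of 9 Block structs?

Descriptor: @0: pid [8B, align 8] → 8; @8: gid [4B, align 4] → 12; @12: cpu [2B, align 2] → 14; +2 tail pad (align 8); size 16, align 8
@0: magic [4B, align 4] → 4
@4: length [4B, align 4] → 8
@8: seq [1B, align 1] → 9
+3 pad (align 4)
@12: port [8B, align 4] → 20
@20: dst [16B, align 4] → 36
@36: ack [20B, align 4] → 56
@56: proto [1B, align 1] → 57
+3 pad (align 4)
@60: window [4B, align 4] → 64
size 64, align 4
array of 9: 9 × 64 = 576

576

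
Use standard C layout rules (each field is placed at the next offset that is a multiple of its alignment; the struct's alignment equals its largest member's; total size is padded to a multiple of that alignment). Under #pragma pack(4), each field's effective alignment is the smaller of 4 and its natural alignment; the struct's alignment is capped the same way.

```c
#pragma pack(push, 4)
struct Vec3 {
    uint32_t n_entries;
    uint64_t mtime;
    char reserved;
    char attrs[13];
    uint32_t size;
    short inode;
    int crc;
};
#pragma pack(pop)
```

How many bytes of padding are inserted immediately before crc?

2

n_entries at 0 (size 4, align 4) → ends 4
mtime at 4 (size 8, align 4) → ends 12
reserved at 12 (size 1, align 1) → ends 13
attrs at 13 (size 13, align 1) → ends 26
pad 2 to align 4 for size
size at 28 (size 4, align 4) → ends 32
inode at 32 (size 2, align 2) → ends 34
pad 2 to align 4 for crc
crc at 36 (size 4, align 4) → ends 40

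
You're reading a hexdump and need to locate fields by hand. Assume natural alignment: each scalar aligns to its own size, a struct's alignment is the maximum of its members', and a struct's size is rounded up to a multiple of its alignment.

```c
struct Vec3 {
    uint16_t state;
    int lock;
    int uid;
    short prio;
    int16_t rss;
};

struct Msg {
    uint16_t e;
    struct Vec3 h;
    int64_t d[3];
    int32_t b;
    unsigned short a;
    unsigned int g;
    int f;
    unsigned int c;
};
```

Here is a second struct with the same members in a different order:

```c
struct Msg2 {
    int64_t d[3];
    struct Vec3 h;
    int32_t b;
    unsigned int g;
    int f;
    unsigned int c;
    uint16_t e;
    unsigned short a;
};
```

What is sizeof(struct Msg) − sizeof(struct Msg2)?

Vec3: 0..2  state  (2B, 2-aligned); 2..4  -- padding (2B); 4..8  lock  (4B, 4-aligned); 8..12  uid  (4B, 4-aligned); 12..14  prio  (2B, 2-aligned); 14..16  rss  (2B, 2-aligned); sizeof = 16, alignof = 4
0..2  e  (2B, 2-aligned)
2..4  -- padding (2B)
4..20  h  (16B, 4-aligned)
20..24  -- padding (4B)
24..48  d  (24B, 8-aligned)
48..52  b  (4B, 4-aligned)
52..54  a  (2B, 2-aligned)
54..56  -- padding (2B)
56..60  g  (4B, 4-aligned)
60..64  f  (4B, 4-aligned)
64..68  c  (4B, 4-aligned)
68..72  -- tail padding (4B)
sizeof = 72, alignof = 8
— Msg2 —
0..24  d  (24B, 8-aligned)
24..40  h  (16B, 4-aligned)
40..44  b  (4B, 4-aligned)
44..48  g  (4B, 4-aligned)
48..52  f  (4B, 4-aligned)
52..56  c  (4B, 4-aligned)
56..58  e  (2B, 2-aligned)
58..60  a  (2B, 2-aligned)
60..64  -- tail padding (4B)
sizeof = 64, alignof = 8
72 − 64 = 8

8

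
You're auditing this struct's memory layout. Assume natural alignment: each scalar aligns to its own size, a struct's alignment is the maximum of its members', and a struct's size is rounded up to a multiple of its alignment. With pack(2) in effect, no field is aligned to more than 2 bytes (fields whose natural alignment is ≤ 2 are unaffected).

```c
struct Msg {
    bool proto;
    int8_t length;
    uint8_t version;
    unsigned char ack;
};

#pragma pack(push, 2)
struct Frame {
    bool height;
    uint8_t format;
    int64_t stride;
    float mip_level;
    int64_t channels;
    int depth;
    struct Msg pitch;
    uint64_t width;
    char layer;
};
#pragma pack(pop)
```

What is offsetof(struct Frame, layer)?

38

Msg: @0: proto [1B, align 1] → 1; @1: length [1B, align 1] → 2; @2: version [1B, align 1] → 3; @3: ack [1B, align 1] → 4; size 4, align 1
@0: height [1B, align 1] → 1
@1: format [1B, align 1] → 2
@2: stride [8B, align 2] → 10
@10: mip_level [4B, align 2] → 14
@14: channels [8B, align 2] → 22
@22: depth [4B, align 2] → 26
@26: pitch [4B, align 1] → 30
@30: width [8B, align 2] → 38
@38: layer [1B, align 1] → 39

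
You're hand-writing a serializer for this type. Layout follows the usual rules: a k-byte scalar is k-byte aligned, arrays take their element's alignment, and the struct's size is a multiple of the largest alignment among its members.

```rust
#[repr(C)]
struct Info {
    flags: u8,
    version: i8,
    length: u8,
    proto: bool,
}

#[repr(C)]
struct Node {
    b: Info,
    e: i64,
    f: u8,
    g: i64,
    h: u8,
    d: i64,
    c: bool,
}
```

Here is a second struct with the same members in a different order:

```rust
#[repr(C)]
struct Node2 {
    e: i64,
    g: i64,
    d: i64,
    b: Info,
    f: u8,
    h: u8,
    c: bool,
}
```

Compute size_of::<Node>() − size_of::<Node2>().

24

Info: 0..1  flags  (1B, 1-aligned); 1..2  version  (1B, 1-aligned); 2..3  length  (1B, 1-aligned); 3..4  proto  (1B, 1-aligned); sizeof = 4, alignof = 1
0..4  b  (4B, 1-aligned)
4..8  -- padding (4B)
8..16  e  (8B, 8-aligned)
16..17  f  (1B, 1-aligned)
17..24  -- padding (7B)
24..32  g  (8B, 8-aligned)
32..33  h  (1B, 1-aligned)
33..40  -- padding (7B)
40..48  d  (8B, 8-aligned)
48..49  c  (1B, 1-aligned)
49..56  -- tail padding (7B)
sizeof = 56, alignof = 8
— Node2 —
0..8  e  (8B, 8-aligned)
8..16  g  (8B, 8-aligned)
16..24  d  (8B, 8-aligned)
24..28  b  (4B, 1-aligned)
28..29  f  (1B, 1-aligned)
29..30  h  (1B, 1-aligned)
30..31  c  (1B, 1-aligned)
31..32  -- tail padding (1B)
sizeof = 32, alignof = 8
56 − 32 = 24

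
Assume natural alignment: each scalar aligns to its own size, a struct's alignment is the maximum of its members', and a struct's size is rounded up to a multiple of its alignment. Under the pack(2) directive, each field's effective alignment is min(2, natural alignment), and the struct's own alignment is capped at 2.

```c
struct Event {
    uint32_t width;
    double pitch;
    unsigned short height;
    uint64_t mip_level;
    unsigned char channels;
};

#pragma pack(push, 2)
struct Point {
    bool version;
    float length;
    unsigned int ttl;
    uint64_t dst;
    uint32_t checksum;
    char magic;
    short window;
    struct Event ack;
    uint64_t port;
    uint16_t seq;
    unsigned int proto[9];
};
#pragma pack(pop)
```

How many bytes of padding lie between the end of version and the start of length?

Event: 0..4  width  (4B, 4-aligned); 4..8  -- padding (4B); 8..16  pitch  (8B, 8-aligned); 16..18  height  (2B, 2-aligned); 18..24  -- padding (6B); 24..32  mip_level  (8B, 8-aligned); 32..33  channels  (1B, 1-aligned); 33..40  -- tail padding (7B); sizeof = 40, alignof = 8
0..1  version  (1B, 1-aligned)
1..2  -- padding (1B)
2..6  length  (4B, 2-aligned)

1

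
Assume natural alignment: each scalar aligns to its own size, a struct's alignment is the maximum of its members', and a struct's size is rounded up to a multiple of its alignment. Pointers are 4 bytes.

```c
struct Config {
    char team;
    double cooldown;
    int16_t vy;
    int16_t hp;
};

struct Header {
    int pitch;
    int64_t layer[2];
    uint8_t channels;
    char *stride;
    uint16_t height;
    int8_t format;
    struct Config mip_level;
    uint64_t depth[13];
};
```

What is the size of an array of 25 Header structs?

Config: @0: team [1B, align 1] → 1; +7 pad (align 8); @8: cooldown [8B, align 8] → 16; @16: vy [2B, align 2] → 18; @18: hp [2B, align 2] → 20; +4 tail pad (align 8); size 24, align 8
@0: pitch [4B, align 4] → 4
+4 pad (align 8)
@8: layer [16B, align 8] → 24
@24: channels [1B, align 1] → 25
+3 pad (align 4)
@28: stride [4B, align 4] → 32
@32: height [2B, align 2] → 34
@34: format [1B, align 1] → 35
+5 pad (align 8)
@40: mip_level [24B, align 8] → 64
@64: depth [104B, align 8] → 168
size 168, align 8
array of 25: 25 × 168 = 4200

4200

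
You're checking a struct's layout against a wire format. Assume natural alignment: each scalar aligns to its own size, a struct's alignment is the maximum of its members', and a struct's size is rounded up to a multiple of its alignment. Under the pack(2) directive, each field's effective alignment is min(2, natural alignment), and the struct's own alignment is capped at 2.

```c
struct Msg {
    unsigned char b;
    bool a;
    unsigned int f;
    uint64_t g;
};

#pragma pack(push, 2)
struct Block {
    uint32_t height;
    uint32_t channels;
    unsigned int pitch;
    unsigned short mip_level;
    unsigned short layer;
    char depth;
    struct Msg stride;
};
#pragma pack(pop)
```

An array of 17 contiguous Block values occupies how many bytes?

Msg: b at 0 (size 1, align 1) → ends 1; a at 1 (size 1, align 1) → ends 2; pad 2 to align 4 for f; f at 4 (size 4, align 4) → ends 8; g at 8 (size 8, align 8) → ends 16; total 16 bytes, alignment 8
height at 0 (size 4, align 2) → ends 4
channels at 4 (size 4, align 2) → ends 8
pitch at 8 (size 4, align 2) → ends 12
mip_level at 12 (size 2, align 2) → ends 14
layer at 14 (size 2, align 2) → ends 16
depth at 16 (size 1, align 1) → ends 17
pad 1 to align 2 for stride
stride at 18 (size 16, align 2) → ends 34
total 34 bytes, alignment 2
array of 17: 17 × 34 = 578

578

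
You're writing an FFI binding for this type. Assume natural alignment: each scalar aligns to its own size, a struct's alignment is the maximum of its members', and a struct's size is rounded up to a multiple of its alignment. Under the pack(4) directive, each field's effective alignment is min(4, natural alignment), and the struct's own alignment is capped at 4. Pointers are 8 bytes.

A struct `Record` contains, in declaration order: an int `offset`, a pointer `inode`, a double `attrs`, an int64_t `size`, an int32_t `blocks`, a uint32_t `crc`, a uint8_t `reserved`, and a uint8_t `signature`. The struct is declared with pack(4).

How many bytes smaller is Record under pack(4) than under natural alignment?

8

natural layout:
  0..4  offset  (4B, 4-aligned)
  4..8  -- padding (4B)
  8..16  inode  (8B, 8-aligned)
  16..24  attrs  (8B, 8-aligned)
  24..32  size  (8B, 8-aligned)
  32..36  blocks  (4B, 4-aligned)
  36..40  crc  (4B, 4-aligned)
  40..41  reserved  (1B, 1-aligned)
  41..42  signature  (1B, 1-aligned)
  42..48  -- tail padding (6B)
  sizeof = 48, alignof = 8
packed(4) layout:
  0..4  offset  (4B, 4-aligned)
  4..12  inode  (8B, 4-aligned)
  12..20  attrs  (8B, 4-aligned)
  20..28  size  (8B, 4-aligned)
  28..32  blocks  (4B, 4-aligned)
  32..36  crc  (4B, 4-aligned)
  36..37  reserved  (1B, 1-aligned)
  37..38  signature  (1B, 1-aligned)
  38..40  -- tail padding (2B)
  sizeof = 40, alignof = 4
48 − 40 = 8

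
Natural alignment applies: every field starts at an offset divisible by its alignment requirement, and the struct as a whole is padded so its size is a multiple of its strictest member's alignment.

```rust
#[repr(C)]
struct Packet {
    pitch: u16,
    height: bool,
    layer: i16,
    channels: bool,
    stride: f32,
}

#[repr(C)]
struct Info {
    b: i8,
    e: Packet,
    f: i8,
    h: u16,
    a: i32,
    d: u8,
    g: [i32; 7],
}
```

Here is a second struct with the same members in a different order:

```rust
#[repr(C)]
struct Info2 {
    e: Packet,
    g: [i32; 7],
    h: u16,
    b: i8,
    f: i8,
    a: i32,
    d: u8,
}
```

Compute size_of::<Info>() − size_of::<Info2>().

4

Packet: 0..2  pitch  (2B, 2-aligned); 2..3  height  (1B, 1-aligned); 3..4  -- padding (1B); 4..6  layer  (2B, 2-aligned); 6..7  channels  (1B, 1-aligned); 7..8  -- padding (1B); 8..12  stride  (4B, 4-aligned); sizeof = 12, alignof = 4
0..1  b  (1B, 1-aligned)
1..4  -- padding (3B)
4..16  e  (12B, 4-aligned)
16..17  f  (1B, 1-aligned)
17..18  -- padding (1B)
18..20  h  (2B, 2-aligned)
20..24  a  (4B, 4-aligned)
24..25  d  (1B, 1-aligned)
25..28  -- padding (3B)
28..56  g  (28B, 4-aligned)
sizeof = 56, alignof = 4
— Info2 —
0..12  e  (12B, 4-aligned)
12..40  g  (28B, 4-aligned)
40..42  h  (2B, 2-aligned)
42..43  b  (1B, 1-aligned)
43..44  f  (1B, 1-aligned)
44..48  a  (4B, 4-aligned)
48..49  d  (1B, 1-aligned)
49..52  -- tail padding (3B)
sizeof = 52, alignof = 4
56 − 52 = 4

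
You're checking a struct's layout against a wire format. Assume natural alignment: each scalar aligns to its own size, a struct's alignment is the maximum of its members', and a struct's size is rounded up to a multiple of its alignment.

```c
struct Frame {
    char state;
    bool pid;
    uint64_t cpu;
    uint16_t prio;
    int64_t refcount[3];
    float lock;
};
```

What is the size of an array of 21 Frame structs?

@0: state [1B, align 1] → 1
@1: pid [1B, align 1] → 2
+6 pad (align 8)
@8: cpu [8B, align 8] → 16
@16: prio [2B, align 2] → 18
+6 pad (align 8)
@24: refcount [24B, align 8] → 48
@48: lock [4B, align 4] → 52
+4 tail pad (align 8)
size 56, align 8
array of 21: 21 × 56 = 1176

1176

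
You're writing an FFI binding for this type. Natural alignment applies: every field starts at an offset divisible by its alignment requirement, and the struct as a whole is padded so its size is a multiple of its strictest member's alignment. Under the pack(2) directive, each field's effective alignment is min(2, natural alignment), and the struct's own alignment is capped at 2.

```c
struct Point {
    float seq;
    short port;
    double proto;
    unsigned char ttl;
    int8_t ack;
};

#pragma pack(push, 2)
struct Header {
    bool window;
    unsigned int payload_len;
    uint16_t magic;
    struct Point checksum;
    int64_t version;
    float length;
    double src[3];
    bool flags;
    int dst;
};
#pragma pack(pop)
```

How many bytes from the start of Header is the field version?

Point: @0: seq [4B, align 4] → 4; @4: port [2B, align 2] → 6; +2 pad (align 8); @8: proto [8B, align 8] → 16; @16: ttl [1B, align 1] → 17; @17: ack [1B, align 1] → 18; +6 tail pad (align 8); size 24, align 8
@0: window [1B, align 1] → 1
+1 pad (align 2)
@2: payload_len [4B, align 2] → 6
@6: magic [2B, align 2] → 8
@8: checksum [24B, align 2] → 32
@32: version [8B, align 2] → 40

32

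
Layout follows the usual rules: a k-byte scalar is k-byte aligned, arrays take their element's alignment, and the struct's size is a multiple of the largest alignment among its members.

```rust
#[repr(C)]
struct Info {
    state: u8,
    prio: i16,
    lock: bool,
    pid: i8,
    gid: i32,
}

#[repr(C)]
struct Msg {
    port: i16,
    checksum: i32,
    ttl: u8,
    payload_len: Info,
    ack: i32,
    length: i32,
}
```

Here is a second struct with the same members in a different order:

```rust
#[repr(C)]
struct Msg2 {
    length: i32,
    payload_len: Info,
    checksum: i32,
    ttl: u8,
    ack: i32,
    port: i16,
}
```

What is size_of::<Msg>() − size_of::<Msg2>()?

Info: @0: state [1B, align 1] → 1; +1 pad (align 2); @2: prio [2B, align 2] → 4; @4: lock [1B, align 1] → 5; @5: pid [1B, align 1] → 6; +2 pad (align 4); @8: gid [4B, align 4] → 12; size 12, align 4
@0: port [2B, align 2] → 2
+2 pad (align 4)
@4: checksum [4B, align 4] → 8
@8: ttl [1B, align 1] → 9
+3 pad (align 4)
@12: payload_len [12B, align 4] → 24
@24: ack [4B, align 4] → 28
@28: length [4B, align 4] → 32
size 32, align 4
— Msg2 —
@0: length [4B, align 4] → 4
@4: payload_len [12B, align 4] → 16
@16: checksum [4B, align 4] → 20
@20: ttl [1B, align 1] → 21
+3 pad (align 4)
@24: ack [4B, align 4] → 28
@28: port [2B, align 2] → 30
+2 tail pad (align 4)
size 32, align 4
32 − 32 = 0

0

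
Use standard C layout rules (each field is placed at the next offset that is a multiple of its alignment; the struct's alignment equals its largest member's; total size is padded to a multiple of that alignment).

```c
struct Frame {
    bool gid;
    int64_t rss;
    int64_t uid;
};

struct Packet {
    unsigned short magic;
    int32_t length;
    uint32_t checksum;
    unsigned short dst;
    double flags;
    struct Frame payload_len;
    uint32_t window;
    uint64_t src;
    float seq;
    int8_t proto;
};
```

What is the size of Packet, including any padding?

72 bytes

Frame: 0..1  gid  (1B, 1-aligned); 1..8  -- padding (7B); 8..16  rss  (8B, 8-aligned); 16..24  uid  (8B, 8-aligned); sizeof = 24, alignof = 8
0..2  magic  (2B, 2-aligned)
2..4  -- padding (2B)
4..8  length  (4B, 4-aligned)
8..12  checksum  (4B, 4-aligned)
12..14  dst  (2B, 2-aligned)
14..16  -- padding (2B)
16..24  flags  (8B, 8-aligned)
24..48  payload_len  (24B, 8-aligned)
48..52  window  (4B, 4-aligned)
52..56  -- padding (4B)
56..64  src  (8B, 8-aligned)
64..68  seq  (4B, 4-aligned)
68..69  proto  (1B, 1-aligned)
69..72  -- tail padding (3B)
sizeof = 72, alignof = 8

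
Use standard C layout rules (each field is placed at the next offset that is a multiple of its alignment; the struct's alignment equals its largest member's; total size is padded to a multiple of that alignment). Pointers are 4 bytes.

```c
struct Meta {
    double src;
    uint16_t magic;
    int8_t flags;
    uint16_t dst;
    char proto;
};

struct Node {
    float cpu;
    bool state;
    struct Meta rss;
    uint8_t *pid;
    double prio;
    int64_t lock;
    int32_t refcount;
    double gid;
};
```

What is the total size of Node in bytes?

64 bytes

Meta: src at 0 (size 8, align 8) → ends 8; magic at 8 (size 2, align 2) → ends 10; flags at 10 (size 1, align 1) → ends 11; pad 1 to align 2 for dst; dst at 12 (size 2, align 2) → ends 14; proto at 14 (size 1, align 1) → ends 15; tail pad 1 to reach multiple of 8; total 16 bytes, alignment 8
cpu at 0 (size 4, align 4) → ends 4
state at 4 (size 1, align 1) → ends 5
pad 3 to align 8 for rss
rss at 8 (size 16, align 8) → ends 24
pid at 24 (size 4, align 4) → ends 28
pad 4 to align 8 for prio
prio at 32 (size 8, align 8) → ends 40
lock at 40 (size 8, align 8) → ends 48
refcount at 48 (size 4, align 4) → ends 52
pad 4 to align 8 for gid
gid at 56 (size 8, align 8) → ends 64
total 64 bytes, alignment 8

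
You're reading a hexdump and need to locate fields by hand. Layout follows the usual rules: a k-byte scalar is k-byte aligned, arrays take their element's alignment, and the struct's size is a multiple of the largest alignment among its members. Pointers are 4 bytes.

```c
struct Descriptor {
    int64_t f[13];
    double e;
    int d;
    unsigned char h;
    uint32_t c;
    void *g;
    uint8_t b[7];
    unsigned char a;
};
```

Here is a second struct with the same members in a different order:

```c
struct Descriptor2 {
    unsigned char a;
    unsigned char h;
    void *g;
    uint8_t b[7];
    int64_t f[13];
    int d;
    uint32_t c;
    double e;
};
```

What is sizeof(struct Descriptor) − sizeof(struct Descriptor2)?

0

f at 0 (size 104, align 8) → ends 104
e at 104 (size 8, align 8) → ends 112
d at 112 (size 4, align 4) → ends 116
h at 116 (size 1, align 1) → ends 117
pad 3 to align 4 for c
c at 120 (size 4, align 4) → ends 124
g at 124 (size 4, align 4) → ends 128
b at 128 (size 7, align 1) → ends 135
a at 135 (size 1, align 1) → ends 136
total 136 bytes, alignment 8
— Descriptor2 —
a at 0 (size 1, align 1) → ends 1
h at 1 (size 1, align 1) → ends 2
pad 2 to align 4 for g
g at 4 (size 4, align 4) → ends 8
b at 8 (size 7, align 1) → ends 15
pad 1 to align 8 for f
f at 16 (size 104, align 8) → ends 120
d at 120 (size 4, align 4) → ends 124
c at 124 (size 4, align 4) → ends 128
e at 128 (size 8, align 8) → ends 136
total 136 bytes, alignment 8
136 − 136 = 0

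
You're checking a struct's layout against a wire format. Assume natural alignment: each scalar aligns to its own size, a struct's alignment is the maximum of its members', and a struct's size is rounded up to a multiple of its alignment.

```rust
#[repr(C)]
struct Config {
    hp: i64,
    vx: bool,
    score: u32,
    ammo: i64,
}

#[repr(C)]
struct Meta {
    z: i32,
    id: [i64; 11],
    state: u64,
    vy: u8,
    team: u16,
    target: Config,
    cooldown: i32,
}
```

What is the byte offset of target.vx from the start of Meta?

120

Config: 0..8  hp  (8B, 8-aligned); 8..9  vx  (1B, 1-aligned); 9..12  -- padding (3B); 12..16  score  (4B, 4-aligned); 16..24  ammo  (8B, 8-aligned); sizeof = 24, alignof = 8
0..4  z  (4B, 4-aligned)
4..8  -- padding (4B)
8..96  id  (88B, 8-aligned)
96..104  state  (8B, 8-aligned)
104..105  vy  (1B, 1-aligned)
105..106  -- padding (1B)
106..108  team  (2B, 2-aligned)
108..112  -- padding (4B)
112..136  target  (24B, 8-aligned)
within Config: vx at 8
112 + 8 = 120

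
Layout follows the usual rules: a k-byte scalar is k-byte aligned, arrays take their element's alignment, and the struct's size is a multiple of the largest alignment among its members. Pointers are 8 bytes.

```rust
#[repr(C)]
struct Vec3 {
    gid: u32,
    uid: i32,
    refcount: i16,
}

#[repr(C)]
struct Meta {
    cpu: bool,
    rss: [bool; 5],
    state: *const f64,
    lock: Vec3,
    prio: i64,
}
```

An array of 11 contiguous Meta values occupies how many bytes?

440

Vec3: 0..4  gid  (4B, 4-aligned); 4..8  uid  (4B, 4-aligned); 8..10  refcount  (2B, 2-aligned); 10..12  -- tail padding (2B); sizeof = 12, alignof = 4
0..1  cpu  (1B, 1-aligned)
1..6  rss  (5B, 1-aligned)
6..8  -- padding (2B)
8..16  state  (8B, 8-aligned)
16..28  lock  (12B, 4-aligned)
28..32  -- padding (4B)
32..40  prio  (8B, 8-aligned)
sizeof = 40, alignof = 8
array of 11: 11 × 40 = 440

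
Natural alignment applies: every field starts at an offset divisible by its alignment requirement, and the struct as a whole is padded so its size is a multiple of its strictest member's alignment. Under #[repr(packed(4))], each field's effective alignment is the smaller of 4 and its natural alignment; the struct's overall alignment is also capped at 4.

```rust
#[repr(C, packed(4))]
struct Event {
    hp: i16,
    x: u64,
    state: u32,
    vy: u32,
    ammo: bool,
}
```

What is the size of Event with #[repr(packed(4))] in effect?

24

0..2  hp  (2B, 2-aligned)
2..4  -- padding (2B)
4..12  x  (8B, 4-aligned)
12..16  state  (4B, 4-aligned)
16..20  vy  (4B, 4-aligned)
20..21  ammo  (1B, 1-aligned)
21..24  -- tail padding (3B)
sizeof = 24, alignof = 4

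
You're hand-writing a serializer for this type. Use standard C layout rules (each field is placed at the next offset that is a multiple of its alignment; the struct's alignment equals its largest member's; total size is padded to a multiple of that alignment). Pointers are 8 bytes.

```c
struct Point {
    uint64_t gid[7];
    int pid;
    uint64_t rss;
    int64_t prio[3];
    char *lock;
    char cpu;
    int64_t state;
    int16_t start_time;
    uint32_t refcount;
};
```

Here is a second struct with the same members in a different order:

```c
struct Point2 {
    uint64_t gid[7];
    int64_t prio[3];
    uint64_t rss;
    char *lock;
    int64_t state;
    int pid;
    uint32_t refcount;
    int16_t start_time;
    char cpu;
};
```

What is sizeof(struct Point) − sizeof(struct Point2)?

0..56  gid  (56B, 8-aligned)
56..60  pid  (4B, 4-aligned)
60..64  -- padding (4B)
64..72  rss  (8B, 8-aligned)
72..96  prio  (24B, 8-aligned)
96..104  lock  (8B, 8-aligned)
104..105  cpu  (1B, 1-aligned)
105..112  -- padding (7B)
112..120  state  (8B, 8-aligned)
120..122  start_time  (2B, 2-aligned)
122..124  -- padding (2B)
124..128  refcount  (4B, 4-aligned)
sizeof = 128, alignof = 8
— Point2 —
0..56  gid  (56B, 8-aligned)
56..80  prio  (24B, 8-aligned)
80..88  rss  (8B, 8-aligned)
88..96  lock  (8B, 8-aligned)
96..104  state  (8B, 8-aligned)
104..108  pid  (4B, 4-aligned)
108..112  refcount  (4B, 4-aligned)
112..114  start_time  (2B, 2-aligned)
114..115  cpu  (1B, 1-aligned)
115..120  -- tail padding (5B)
sizeof = 120, alignof = 8
128 − 120 = 8

8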